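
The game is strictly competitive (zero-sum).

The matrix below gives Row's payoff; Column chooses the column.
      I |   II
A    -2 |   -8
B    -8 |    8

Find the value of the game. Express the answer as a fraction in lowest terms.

-40/11

Row minima are -8 and -8, so Row's maximin is -8; column maxima are -2 and 8, so Column's minimax is -2. These differ, so the equilibrium is in mixed strategies.
Let Row play A with probability p. Column is indifferent when −2p − 8(1−p) = −8p + 8(1−p), giving p = 8/11.
Let Column play I with probability q. Row is indifferent when −2q − 8(1−q) = −8q + 8(1−q), giving q = 8/11.
The value is -2·(8/11) + (-8)·(3/11) = -40/11.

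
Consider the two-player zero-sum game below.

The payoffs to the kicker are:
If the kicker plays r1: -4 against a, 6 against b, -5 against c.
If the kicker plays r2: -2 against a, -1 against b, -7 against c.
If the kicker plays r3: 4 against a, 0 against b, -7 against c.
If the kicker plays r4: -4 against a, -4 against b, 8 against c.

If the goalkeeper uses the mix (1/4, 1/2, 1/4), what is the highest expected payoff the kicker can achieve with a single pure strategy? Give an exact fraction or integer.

3/4

r1: (-4)·(1/4) + (6)·(1/2) + (-5)·(1/4) = 3/4.
r2: (-2)·(1/4) + (-1)·(1/2) + (-7)·(1/4) = -11/4.
r3: (4)·(1/4) + (0)·(1/2) + (-7)·(1/4) = -3/4.
r4: (-4)·(1/4) + (-4)·(1/2) + (8)·(1/4) = -1.
The best pure response is r1 with expected payoff 3/4.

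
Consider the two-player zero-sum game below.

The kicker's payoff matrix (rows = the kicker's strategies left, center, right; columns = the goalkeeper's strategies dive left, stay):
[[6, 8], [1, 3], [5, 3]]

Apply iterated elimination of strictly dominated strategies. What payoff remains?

6

Row center is strictly dominated by row left (6>1, 8>3); eliminate center.
Row right is strictly dominated by row left (6>5, 8>3); eliminate right.
Column stay is strictly dominated by dive left for the goalkeeper (6<8); eliminate stay.
Only (left, dive left) remains, with payoff 6.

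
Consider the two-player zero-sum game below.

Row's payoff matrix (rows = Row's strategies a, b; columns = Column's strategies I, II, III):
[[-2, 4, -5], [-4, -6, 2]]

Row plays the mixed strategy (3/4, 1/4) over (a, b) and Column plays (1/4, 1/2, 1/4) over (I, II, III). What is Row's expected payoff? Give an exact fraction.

-11/16

Against (1/4, 1/2, 1/4), each row's expected payoff is a: 1/4; b: -7/2.
Taking the (3/4, 1/4)-weighted average: (3/4)·(1/4) + (1/4)·(-7/2) = -11/16.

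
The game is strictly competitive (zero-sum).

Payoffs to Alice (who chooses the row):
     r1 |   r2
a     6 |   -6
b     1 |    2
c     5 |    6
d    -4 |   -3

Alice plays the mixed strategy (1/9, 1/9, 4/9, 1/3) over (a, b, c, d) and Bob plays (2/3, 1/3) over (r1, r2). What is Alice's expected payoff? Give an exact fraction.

41/27

Against (2/3, 1/3), each row's expected payoff is a: 2; b: 4/3; c: 16/3; d: -11/3.
Taking the (1/9, 1/9, 4/9, 1/3)-weighted average: (1/9)·(2) + (1/9)·(4/3) + (4/9)·(16/3) + (1/3)·(-11/3) = 41/27.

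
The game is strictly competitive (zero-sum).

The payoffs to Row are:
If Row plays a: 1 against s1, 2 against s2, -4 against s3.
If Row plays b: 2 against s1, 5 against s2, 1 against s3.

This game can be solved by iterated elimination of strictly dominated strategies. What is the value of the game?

1

Column s1 is strictly dominated by s3 for Column (-4<1, 1<2); eliminate s1.
Column s2 is strictly dominated by s3 for Column (-4<2, 1<5); eliminate s2.
Row a is strictly dominated by row b (1>-4); eliminate a.
Only (b, s3) remains, with payoff 1.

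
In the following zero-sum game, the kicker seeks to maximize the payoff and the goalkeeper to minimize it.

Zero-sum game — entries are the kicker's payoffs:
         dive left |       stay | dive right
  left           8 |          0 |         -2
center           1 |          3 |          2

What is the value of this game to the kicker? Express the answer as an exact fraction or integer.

18/11

Column stay is strictly dominated by dive right for the goalkeeper (it gives the kicker more in every row).
The remaining 2×2 game on (left, center) × (dive left, dive right) has no saddle point. Let the kicker play left with probability p; indifference gives 8p + (1−p) = −2p + 2(1−p), so p = 1/11.
Similarly the goalkeeper's optimal q on dive left is 4/11, and the value is 8·(4/11) + (-2)·(7/11) = 18/11.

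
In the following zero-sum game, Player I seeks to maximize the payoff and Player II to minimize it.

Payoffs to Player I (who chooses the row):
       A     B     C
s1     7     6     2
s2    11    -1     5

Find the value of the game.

16/5

Column A is strictly dominated by C for Player II (it gives Player I more in every row).
The remaining 2×2 game on (s1, s2) × (B, C) has no saddle point. Let Player I play s1 with probability p; indifference gives 6p − (1−p) = 2p + 5(1−p), so p = 3/5.
Similarly Player II's optimal q on B is 3/10, and the value is 6·(3/10) + (2)·(7/10) = 16/5.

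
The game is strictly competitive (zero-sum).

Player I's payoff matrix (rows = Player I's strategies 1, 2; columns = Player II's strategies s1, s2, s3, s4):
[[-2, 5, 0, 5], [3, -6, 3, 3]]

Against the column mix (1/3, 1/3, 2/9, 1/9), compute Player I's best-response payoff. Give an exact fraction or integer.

14/9

1: (-2)·(1/3) + (5)·(1/3) + (0)·(2/9) + (5)·(1/9) = 14/9.
2: (3)·(1/3) + (-6)·(1/3) + (3)·(2/9) + (3)·(1/9) = 0.
The best pure response is 1 with expected payoff 14/9.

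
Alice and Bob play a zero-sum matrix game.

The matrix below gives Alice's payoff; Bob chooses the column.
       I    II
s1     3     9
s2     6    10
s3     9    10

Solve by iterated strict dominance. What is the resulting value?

Column II is strictly dominated by I for Bob (3<9, 6<10, 9<10); eliminate II.
Row s2 is strictly dominated by row s3 (9>6); eliminate s2.
Row s1 is strictly dominated by row s3 (9>3); eliminate s1.
Only (s3, I) remains, with payoff 9.

9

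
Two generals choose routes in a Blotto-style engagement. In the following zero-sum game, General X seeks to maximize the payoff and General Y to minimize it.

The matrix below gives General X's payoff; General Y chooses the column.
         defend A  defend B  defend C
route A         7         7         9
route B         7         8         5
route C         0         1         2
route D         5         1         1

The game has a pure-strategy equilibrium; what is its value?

7

Row minima: 7, 5, 0, 1 → General X's maximin is 7.
Column maxima: 7, 8, 9 → General Y's minimax is 7.
They coincide at (route A, defend A), so the value is 7.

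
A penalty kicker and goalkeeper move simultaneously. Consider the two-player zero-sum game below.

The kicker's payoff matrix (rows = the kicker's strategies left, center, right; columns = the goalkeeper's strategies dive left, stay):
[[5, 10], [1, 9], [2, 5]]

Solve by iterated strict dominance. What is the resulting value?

5

Column stay is strictly dominated by dive left for the goalkeeper (5<10, 1<9, 2<5); eliminate stay.
Row right is strictly dominated by row left (5>2); eliminate right.
Row center is strictly dominated by row left (5>1); eliminate center.
Only (left, dive left) remains, with payoff 5.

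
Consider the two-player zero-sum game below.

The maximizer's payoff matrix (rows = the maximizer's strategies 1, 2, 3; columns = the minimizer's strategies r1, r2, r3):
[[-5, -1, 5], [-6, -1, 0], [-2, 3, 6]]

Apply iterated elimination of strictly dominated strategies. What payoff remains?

Row 1 is strictly dominated by row 3 (-2>-5, 3>-1, 6>5); eliminate 1.
Column r2 is strictly dominated by r1 for the minimizer (-6<-1, -2<3); eliminate r2.
Row 2 is strictly dominated by row 3 (-2>-6, 6>0); eliminate 2.
Column r3 is strictly dominated by r1 for the minimizer (-2<6); eliminate r3.
Only (3, r1) remains, with payoff -2.

-2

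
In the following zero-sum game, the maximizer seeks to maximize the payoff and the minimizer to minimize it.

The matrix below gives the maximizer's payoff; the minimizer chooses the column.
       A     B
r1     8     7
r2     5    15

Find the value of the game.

85/11

Row minima are 7 and 5, so the maximizer's maximin is 7; column maxima are 8 and 15, so the minimizer's minimax is 8. These differ, so the equilibrium is in mixed strategies.
Let the maximizer play r1 with probability p. The minimizer is indifferent when 8p + 5(1−p) = 7p + 15(1−p), giving p = 10/11.
Let the minimizer play A with probability q. The maximizer is indifferent when 8q + 7(1−q) = 5q + 15(1−q), giving q = 8/11.
The value is 8·(8/11) + (7)·(3/11) = 85/11.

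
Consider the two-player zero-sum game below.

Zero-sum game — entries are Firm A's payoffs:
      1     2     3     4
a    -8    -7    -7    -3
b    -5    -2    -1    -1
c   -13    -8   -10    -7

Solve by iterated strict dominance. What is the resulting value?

-5

Row c is strictly dominated by row a (-8>-13, -7>-8, -7>-10, -3>-7); eliminate c.
Column 4 is strictly dominated by 1 for Firm B (-8<-3, -5<-1); eliminate 4.
Column 2 is strictly dominated by 1 for Firm B (-8<-7, -5<-2); eliminate 2.
Column 3 is strictly dominated by 1 for Firm B (-8<-7, -5<-1); eliminate 3.
Row a is strictly dominated by row b (-5>-8); eliminate a.
Only (b, 1) remains, with payoff -5.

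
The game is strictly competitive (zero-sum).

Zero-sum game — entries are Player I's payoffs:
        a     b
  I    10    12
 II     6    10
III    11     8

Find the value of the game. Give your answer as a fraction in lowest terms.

Row II is strictly dominated by row I, so Player I never plays it.
The remaining 2×2 game on (I, III) × (a, b) has no saddle point. Let Player I play I with probability p; indifference gives 10p + 11(1−p) = 12p + 8(1−p), so p = 3/5.
Similarly Player II's optimal q on a is 4/5, and the value is 10·(4/5) + (12)·(1/5) = 52/5.

52/5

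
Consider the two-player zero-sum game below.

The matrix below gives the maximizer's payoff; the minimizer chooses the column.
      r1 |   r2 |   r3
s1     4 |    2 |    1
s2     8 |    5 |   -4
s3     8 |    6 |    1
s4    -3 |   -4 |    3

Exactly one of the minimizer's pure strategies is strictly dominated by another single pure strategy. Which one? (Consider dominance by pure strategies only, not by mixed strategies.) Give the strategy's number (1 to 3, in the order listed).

The minimizer prefers columns that give the maximizer less. Compare r1 with r2: 2 < 4, 5 < 8, 6 < 8, -4 < -3.
So r2 strictly dominates r1 for the minimizer; r1 is strictly dominated.

1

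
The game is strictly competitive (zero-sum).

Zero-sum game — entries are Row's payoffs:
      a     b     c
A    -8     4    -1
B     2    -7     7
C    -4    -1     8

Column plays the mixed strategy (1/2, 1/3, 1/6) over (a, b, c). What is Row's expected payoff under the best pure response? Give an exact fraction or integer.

A: (-8)·(1/2) + (4)·(1/3) + (-1)·(1/6) = -17/6.
B: (2)·(1/2) + (-7)·(1/3) + (7)·(1/6) = -1/6.
C: (-4)·(1/2) + (-1)·(1/3) + (8)·(1/6) = -1.
The best pure response is B with expected payoff -1/6.

-1/6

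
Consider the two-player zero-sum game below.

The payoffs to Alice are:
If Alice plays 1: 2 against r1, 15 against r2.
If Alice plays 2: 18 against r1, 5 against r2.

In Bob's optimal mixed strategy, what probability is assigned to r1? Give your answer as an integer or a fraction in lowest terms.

5/13

Row minima are 2 and 5, so Alice's maximin is 5; column maxima are 18 and 15, so Bob's minimax is 15. These differ, so the equilibrium is in mixed strategies.
Let Bob play r1 with probability q. Alice is indifferent when 2q + 15(1−q) = 18q + 5(1−q), giving q = 5/13.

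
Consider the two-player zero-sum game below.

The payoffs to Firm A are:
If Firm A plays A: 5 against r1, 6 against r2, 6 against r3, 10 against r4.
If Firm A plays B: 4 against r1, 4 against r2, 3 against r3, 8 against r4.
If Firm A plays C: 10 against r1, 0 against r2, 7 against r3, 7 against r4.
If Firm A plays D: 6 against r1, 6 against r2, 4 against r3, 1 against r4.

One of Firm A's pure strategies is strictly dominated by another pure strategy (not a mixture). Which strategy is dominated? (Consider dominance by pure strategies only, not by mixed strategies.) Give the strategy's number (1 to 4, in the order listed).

2

Compare B with A: 5 > 4, 6 > 4, 6 > 3, 10 > 8.
So A strictly dominates B for Firm A; B is strictly dominated.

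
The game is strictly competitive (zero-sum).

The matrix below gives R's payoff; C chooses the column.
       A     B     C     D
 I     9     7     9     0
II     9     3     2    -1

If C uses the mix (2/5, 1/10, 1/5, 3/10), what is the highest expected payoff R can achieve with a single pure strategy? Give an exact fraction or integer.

61/10

I: (9)·(2/5) + (7)·(1/10) + (9)·(1/5) + (0)·(3/10) = 61/10.
II: (9)·(2/5) + (3)·(1/10) + (2)·(1/5) + (-1)·(3/10) = 4.
The best pure response is I with expected payoff 61/10.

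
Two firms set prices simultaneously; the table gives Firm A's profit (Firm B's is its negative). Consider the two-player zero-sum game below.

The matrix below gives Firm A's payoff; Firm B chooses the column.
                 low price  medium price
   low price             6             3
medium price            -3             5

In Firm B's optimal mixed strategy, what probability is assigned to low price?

Row minima are 3 and -3, so Firm A's maximin is 3; column maxima are 6 and 5, so Firm B's minimax is 5. These differ, so the equilibrium is in mixed strategies.
Let Firm B play low price with probability q. Firm A is indifferent when 6q + 3(1−q) = −3q + 5(1−q), giving q = 2/11.

2/11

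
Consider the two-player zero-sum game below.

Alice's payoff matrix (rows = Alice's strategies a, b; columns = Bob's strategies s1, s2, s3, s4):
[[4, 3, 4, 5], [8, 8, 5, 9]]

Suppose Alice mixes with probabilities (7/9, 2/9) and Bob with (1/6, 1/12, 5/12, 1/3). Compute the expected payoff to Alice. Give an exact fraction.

Against (1/6, 1/12, 5/12, 1/3), each row's expected payoff is a: 17/4; b: 85/12.
Taking the (7/9, 2/9)-weighted average: (7/9)·(17/4) + (2/9)·(85/12) = 527/108.

527/108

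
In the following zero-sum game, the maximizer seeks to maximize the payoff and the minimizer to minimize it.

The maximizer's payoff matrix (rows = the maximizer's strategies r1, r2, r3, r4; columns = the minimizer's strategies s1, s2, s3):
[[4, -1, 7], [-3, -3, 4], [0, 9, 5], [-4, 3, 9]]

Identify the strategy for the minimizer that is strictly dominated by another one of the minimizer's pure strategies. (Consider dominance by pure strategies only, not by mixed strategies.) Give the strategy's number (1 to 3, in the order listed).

The minimizer prefers columns that give the maximizer less. Compare s3 with s1: 4 < 7, -3 < 4, 0 < 5, -4 < 9.
So s1 strictly dominates s3 for the minimizer; s3 is strictly dominated.

3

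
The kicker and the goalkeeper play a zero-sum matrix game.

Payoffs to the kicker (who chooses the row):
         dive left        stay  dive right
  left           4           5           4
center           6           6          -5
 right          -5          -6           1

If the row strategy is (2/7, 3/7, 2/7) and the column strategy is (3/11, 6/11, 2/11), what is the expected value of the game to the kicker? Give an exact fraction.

134/77

Against (3/11, 6/11, 2/11), each row's expected payoff is left: 50/11; center: 4; right: -49/11.
Taking the (2/7, 3/7, 2/7)-weighted average: (2/7)·(50/11) + (3/7)·(4) + (2/7)·(-49/11) = 134/77.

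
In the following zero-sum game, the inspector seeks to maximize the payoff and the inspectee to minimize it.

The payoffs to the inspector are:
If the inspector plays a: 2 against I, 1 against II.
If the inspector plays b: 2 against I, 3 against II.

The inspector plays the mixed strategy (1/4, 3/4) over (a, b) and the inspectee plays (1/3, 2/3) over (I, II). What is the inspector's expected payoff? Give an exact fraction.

7/3

Against (1/3, 2/3), each row's expected payoff is a: 4/3; b: 8/3.
Taking the (1/4, 3/4)-weighted average: (1/4)·(4/3) + (3/4)·(8/3) = 7/3.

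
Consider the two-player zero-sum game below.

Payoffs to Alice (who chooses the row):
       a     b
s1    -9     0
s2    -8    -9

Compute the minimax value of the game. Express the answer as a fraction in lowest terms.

Row minima are -9 and -9, so Alice's maximin is -9; column maxima are -8 and 0, so Bob's minimax is -8. These differ, so the equilibrium is in mixed strategies.
Let Alice play s1 with probability p. Bob is indifferent when −9p − 8(1−p) = −9(1−p), giving p = 1/10.
Let Bob play a with probability q. Alice is indifferent when −9q = −8q − 9(1−q), giving q = 9/10.
The value is -9·(9/10) + (0)·(1/10) = -81/10.

-81/10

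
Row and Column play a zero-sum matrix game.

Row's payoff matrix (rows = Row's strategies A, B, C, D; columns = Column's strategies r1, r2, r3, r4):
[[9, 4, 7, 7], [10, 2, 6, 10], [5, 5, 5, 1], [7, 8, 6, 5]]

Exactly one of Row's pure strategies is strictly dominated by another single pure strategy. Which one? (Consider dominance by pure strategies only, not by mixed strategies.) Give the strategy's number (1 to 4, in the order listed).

3

Compare C with D: 7 > 5, 8 > 5, 6 > 5, 5 > 1.
So D strictly dominates C for Row; C is strictly dominated.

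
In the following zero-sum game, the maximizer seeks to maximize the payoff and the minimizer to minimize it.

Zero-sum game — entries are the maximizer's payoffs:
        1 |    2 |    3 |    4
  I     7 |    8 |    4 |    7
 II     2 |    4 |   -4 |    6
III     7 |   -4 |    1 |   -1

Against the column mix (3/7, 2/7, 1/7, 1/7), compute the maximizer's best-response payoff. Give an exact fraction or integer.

48/7

I: (7)·(3/7) + (8)·(2/7) + (4)·(1/7) + (7)·(1/7) = 48/7.
II: (2)·(3/7) + (4)·(2/7) + (-4)·(1/7) + (6)·(1/7) = 16/7.
III: (7)·(3/7) + (-4)·(2/7) + (1)·(1/7) + (-1)·(1/7) = 13/7.
The best pure response is I with expected payoff 48/7.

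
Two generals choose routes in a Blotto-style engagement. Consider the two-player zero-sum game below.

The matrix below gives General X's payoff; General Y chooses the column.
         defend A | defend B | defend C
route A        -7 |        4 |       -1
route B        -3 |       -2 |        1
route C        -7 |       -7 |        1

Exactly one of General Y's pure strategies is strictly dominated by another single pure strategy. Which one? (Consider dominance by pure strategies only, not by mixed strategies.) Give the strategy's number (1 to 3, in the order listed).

3

General Y prefers columns that give General X less. Compare defend C with defend A: -7 < -1, -3 < 1, -7 < 1.
So defend A strictly dominates defend C for General Y; defend C is strictly dominated.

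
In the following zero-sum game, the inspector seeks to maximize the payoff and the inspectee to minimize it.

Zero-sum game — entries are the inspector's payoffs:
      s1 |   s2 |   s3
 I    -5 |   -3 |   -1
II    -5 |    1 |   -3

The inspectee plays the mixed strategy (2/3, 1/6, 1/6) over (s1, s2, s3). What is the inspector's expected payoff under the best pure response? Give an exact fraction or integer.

-11/3

I: (-5)·(2/3) + (-3)·(1/6) + (-1)·(1/6) = -4.
II: (-5)·(2/3) + (1)·(1/6) + (-3)·(1/6) = -11/3.
The best pure response is II with expected payoff -11/3.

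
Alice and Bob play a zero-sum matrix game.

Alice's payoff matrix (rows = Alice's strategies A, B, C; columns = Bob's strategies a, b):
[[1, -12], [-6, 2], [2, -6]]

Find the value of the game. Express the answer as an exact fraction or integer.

Row A is strictly dominated by row C, so Alice never plays it.
The remaining 2×2 game on (B, C) × (a, b) has no saddle point. Let Alice play B with probability p; indifference gives −6p + 2(1−p) = 2p − 6(1−p), so p = 1/2.
Similarly Bob's optimal q on a is 1/2, and the value is -6·(1/2) + (2)·(1/2) = -2.

-2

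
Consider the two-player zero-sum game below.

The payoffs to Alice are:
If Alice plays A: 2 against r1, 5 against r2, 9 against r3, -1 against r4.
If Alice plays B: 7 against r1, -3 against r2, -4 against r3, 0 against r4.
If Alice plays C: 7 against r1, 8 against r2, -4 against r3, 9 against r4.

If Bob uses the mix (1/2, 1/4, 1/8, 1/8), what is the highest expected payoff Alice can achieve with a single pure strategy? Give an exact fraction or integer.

A: (2)·(1/2) + (5)·(1/4) + (9)·(1/8) + (-1)·(1/8) = 13/4.
B: (7)·(1/2) + (-3)·(1/4) + (-4)·(1/8) + (0)·(1/8) = 9/4.
C: (7)·(1/2) + (8)·(1/4) + (-4)·(1/8) + (9)·(1/8) = 49/8.
The best pure response is C with expected payoff 49/8.

49/8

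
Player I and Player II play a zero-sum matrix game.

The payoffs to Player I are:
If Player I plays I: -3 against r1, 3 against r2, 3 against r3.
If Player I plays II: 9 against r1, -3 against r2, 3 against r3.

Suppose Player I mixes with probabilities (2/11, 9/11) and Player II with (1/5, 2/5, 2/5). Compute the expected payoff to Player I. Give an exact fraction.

9/5

Against (1/5, 2/5, 2/5), each row's expected payoff is I: 9/5; II: 9/5.
Taking the (2/11, 9/11)-weighted average: (2/11)·(9/5) + (9/11)·(9/5) = 9/5.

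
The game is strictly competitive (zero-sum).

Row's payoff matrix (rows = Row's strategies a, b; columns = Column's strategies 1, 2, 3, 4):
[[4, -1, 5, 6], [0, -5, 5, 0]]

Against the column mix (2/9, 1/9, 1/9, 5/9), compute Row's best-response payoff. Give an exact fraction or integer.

a: (4)·(2/9) + (-1)·(1/9) + (5)·(1/9) + (6)·(5/9) = 14/3.
b: (0)·(2/9) + (-5)·(1/9) + (5)·(1/9) + (0)·(5/9) = 0.
The best pure response is a with expected payoff 14/3.

14/3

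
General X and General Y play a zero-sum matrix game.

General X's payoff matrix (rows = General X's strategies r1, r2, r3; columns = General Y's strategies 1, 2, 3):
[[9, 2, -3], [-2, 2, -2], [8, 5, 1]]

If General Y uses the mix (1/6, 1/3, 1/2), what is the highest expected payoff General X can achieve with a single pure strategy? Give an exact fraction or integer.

r1: (9)·(1/6) + (2)·(1/3) + (-3)·(1/2) = 2/3.
r2: (-2)·(1/6) + (2)·(1/3) + (-2)·(1/2) = -2/3.
r3: (8)·(1/6) + (5)·(1/3) + (1)·(1/2) = 7/2.
The best pure response is r3 with expected payoff 7/2.

7/2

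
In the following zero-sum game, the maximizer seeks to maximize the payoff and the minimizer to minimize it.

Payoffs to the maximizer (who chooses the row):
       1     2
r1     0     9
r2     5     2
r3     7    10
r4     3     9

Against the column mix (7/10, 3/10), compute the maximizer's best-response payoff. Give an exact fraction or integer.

r1: (0)·(7/10) + (9)·(3/10) = 27/10.
r2: (5)·(7/10) + (2)·(3/10) = 41/10.
r3: (7)·(7/10) + (10)·(3/10) = 79/10.
r4: (3)·(7/10) + (9)·(3/10) = 24/5.
The best pure response is r3 with expected payoff 79/10.

79/10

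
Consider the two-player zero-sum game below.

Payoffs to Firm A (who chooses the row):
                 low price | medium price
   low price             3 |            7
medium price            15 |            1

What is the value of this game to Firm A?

17/3

Row minima are 3 and 1, so Firm A's maximin is 3; column maxima are 15 and 7, so Firm B's minimax is 7. These differ, so the equilibrium is in mixed strategies.
Let Firm A play low price with probability p. Firm B is indifferent when 3p + 15(1−p) = 7p + (1−p), giving p = 7/9.
Let Firm B play low price with probability q. Firm A is indifferent when 3q + 7(1−q) = 15q + (1−q), giving q = 1/3.
The value is 3·(1/3) + (7)·(2/3) = 17/3.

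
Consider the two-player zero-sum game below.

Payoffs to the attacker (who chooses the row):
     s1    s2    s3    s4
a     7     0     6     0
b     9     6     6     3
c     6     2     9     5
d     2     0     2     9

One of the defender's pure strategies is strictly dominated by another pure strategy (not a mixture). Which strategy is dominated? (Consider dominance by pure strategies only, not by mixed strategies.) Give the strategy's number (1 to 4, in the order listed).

1

The defender prefers columns that give the attacker less. Compare s1 with s2: 0 < 7, 6 < 9, 2 < 6, 0 < 2.
So s2 strictly dominates s1 for the defender; s1 is strictly dominated.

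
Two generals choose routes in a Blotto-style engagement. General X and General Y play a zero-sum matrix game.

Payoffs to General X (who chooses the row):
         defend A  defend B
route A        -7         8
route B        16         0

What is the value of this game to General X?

Row minima are -7 and 0, so General X's maximin is 0; column maxima are 16 and 8, so General Y's minimax is 8. These differ, so the equilibrium is in mixed strategies.
Let General X play route A with probability p. General Y is indifferent when −7p + 16(1−p) = 8p, giving p = 16/31.
Let General Y play defend A with probability q. General X is indifferent when −7q + 8(1−q) = 16q, giving q = 8/31.
The value is -7·(8/31) + (8)·(23/31) = 128/31.

128/31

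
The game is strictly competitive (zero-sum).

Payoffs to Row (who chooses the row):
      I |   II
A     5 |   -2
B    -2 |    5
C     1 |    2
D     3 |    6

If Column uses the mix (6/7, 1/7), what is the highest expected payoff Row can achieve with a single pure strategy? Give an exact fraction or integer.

A: (5)·(6/7) + (-2)·(1/7) = 4.
B: (-2)·(6/7) + (5)·(1/7) = -1.
C: (1)·(6/7) + (2)·(1/7) = 8/7.
D: (3)·(6/7) + (6)·(1/7) = 24/7.
The best pure response is A with expected payoff 4.

4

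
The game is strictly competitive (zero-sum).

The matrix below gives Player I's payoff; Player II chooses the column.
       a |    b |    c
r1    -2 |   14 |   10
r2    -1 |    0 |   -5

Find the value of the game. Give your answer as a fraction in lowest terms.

Column b is strictly dominated by c for Player II (it gives Player I more in every row).
The remaining 2×2 game on (r1, r2) × (a, c) has no saddle point. Let Player I play r1 with probability p; indifference gives −2p − (1−p) = 10p − 5(1−p), so p = 1/4.
Similarly Player II's optimal q on a is 15/16, and the value is -2·(15/16) + (10)·(1/16) = -5/4.

-5/4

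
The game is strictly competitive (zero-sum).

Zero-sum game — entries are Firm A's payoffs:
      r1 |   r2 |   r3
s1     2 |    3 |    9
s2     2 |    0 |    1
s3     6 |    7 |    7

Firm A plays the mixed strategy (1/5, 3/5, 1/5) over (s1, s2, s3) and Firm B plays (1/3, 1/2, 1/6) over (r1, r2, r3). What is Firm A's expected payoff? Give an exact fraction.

77/30

Against (1/3, 1/2, 1/6), each row's expected payoff is s1: 11/3; s2: 5/6; s3: 20/3.
Taking the (1/5, 3/5, 1/5)-weighted average: (1/5)·(11/3) + (3/5)·(5/6) + (1/5)·(20/3) = 77/30.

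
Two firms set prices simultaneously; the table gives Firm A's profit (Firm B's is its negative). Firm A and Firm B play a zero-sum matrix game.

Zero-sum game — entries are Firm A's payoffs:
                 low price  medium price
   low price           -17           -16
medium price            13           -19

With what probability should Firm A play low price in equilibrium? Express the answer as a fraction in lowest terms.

Row minima are -17 and -19, so Firm A's maximin is -17; column maxima are 13 and -16, so Firm B's minimax is -16. These differ, so the equilibrium is in mixed strategies.
Let Firm A play low price with probability p. Firm B is indifferent when −17p + 13(1−p) = −16p − 19(1−p), giving p = 32/33.

32/33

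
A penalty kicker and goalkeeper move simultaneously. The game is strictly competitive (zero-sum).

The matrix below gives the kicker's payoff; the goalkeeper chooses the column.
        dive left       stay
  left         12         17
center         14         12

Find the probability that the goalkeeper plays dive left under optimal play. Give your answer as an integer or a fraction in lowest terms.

Row minima are 12 and 12, so the kicker's maximin is 12; column maxima are 14 and 17, so the goalkeeper's minimax is 14. These differ, so the equilibrium is in mixed strategies.
Let the goalkeeper play dive left with probability q. The kicker is indifferent when 12q + 17(1−q) = 14q + 12(1−q), giving q = 5/7.

5/7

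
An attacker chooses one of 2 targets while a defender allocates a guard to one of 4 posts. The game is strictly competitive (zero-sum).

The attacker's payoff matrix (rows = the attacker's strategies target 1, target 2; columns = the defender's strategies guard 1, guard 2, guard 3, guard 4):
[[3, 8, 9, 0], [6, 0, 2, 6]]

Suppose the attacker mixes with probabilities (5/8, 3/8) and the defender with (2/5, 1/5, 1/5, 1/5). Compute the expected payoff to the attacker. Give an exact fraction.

35/8

Against (2/5, 1/5, 1/5, 1/5), each row's expected payoff is target 1: 23/5; target 2: 4.
Taking the (5/8, 3/8)-weighted average: (5/8)·(23/5) + (3/8)·(4) = 35/8.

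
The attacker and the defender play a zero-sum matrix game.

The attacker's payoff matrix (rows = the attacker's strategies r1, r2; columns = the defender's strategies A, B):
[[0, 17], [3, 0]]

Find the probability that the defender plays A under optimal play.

Row minima are 0 and 0, so the attacker's maximin is 0; column maxima are 3 and 17, so the defender's minimax is 3. These differ, so the equilibrium is in mixed strategies.
Let the defender play A with probability q. The attacker is indifferent when 17(1−q) = 3q, giving q = 17/20.

17/20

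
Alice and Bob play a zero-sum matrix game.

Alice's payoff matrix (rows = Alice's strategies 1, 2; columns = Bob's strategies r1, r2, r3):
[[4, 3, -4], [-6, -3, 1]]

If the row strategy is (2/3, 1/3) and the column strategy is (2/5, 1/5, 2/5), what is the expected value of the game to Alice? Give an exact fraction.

Against (2/5, 1/5, 2/5), each row's expected payoff is 1: 3/5; 2: -13/5.
Taking the (2/3, 1/3)-weighted average: (2/3)·(3/5) + (1/3)·(-13/5) = -7/15.

-7/15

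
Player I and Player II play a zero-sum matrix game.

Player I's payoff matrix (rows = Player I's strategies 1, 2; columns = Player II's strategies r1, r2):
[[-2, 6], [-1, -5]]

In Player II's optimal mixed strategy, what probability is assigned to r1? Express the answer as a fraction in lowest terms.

11/12

Row minima are -2 and -5, so Player I's maximin is -2; column maxima are -1 and 6, so Player II's minimax is -1. These differ, so the equilibrium is in mixed strategies.
Let Player II play r1 with probability q. Player I is indifferent when −2q + 6(1−q) = −q − 5(1−q), giving q = 11/12.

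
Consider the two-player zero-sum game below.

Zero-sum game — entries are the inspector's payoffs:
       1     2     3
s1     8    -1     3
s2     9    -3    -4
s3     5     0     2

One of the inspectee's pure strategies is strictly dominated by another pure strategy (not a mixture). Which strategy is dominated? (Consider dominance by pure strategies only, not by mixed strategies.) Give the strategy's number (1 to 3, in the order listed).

The inspectee prefers columns that give the inspector less. Compare 1 with 2: -1 < 8, -3 < 9, 0 < 5.
So 2 strictly dominates 1 for the inspectee; 1 is strictly dominated.

1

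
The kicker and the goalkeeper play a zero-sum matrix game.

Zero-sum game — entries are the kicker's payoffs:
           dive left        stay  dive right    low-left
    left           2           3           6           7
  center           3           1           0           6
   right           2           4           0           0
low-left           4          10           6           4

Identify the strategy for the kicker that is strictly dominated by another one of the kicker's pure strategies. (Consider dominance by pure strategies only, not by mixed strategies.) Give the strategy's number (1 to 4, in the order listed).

Compare right with low-left: 4 > 2, 10 > 4, 6 > 0, 4 > 0.
So low-left strictly dominates right for the kicker; right is strictly dominated.

3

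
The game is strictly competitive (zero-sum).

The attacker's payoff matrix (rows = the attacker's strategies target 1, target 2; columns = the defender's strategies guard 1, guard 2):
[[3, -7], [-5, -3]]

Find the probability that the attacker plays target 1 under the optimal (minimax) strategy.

Row minima are -7 and -5, so the attacker's maximin is -5; column maxima are 3 and -3, so the defender's minimax is -3. These differ, so the equilibrium is in mixed strategies.
Let the attacker play target 1 with probability p. The defender is indifferent when 3p − 5(1−p) = −7p − 3(1−p), giving p = 1/6.

1/6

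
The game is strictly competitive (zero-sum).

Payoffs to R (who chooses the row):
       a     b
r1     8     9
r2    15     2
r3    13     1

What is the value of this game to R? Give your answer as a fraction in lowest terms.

Row r3 is strictly dominated by row r2, so R never plays it.
The remaining 2×2 game on (r1, r2) × (a, b) has no saddle point. Let R play r1 with probability p; indifference gives 8p + 15(1−p) = 9p + 2(1−p), so p = 13/14.
Similarly C's optimal q on a is 1/2, and the value is 8·(1/2) + (9)·(1/2) = 17/2.

17/2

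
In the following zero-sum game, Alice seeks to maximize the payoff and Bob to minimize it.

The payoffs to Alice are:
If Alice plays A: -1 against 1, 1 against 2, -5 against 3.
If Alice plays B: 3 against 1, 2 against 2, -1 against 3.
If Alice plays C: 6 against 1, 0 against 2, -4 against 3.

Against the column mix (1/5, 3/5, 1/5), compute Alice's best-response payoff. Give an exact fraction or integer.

A: (-1)·(1/5) + (1)·(3/5) + (-5)·(1/5) = -3/5.
B: (3)·(1/5) + (2)·(3/5) + (-1)·(1/5) = 8/5.
C: (6)·(1/5) + (0)·(3/5) + (-4)·(1/5) = 2/5.
The best pure response is B with expected payoff 8/5.

8/5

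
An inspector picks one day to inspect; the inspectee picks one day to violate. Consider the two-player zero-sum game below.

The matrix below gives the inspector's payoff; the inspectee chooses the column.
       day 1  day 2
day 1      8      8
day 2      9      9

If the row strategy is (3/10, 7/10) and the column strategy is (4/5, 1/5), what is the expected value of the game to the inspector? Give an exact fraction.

Against (4/5, 1/5), each row's expected payoff is day 1: 8; day 2: 9.
Taking the (3/10, 7/10)-weighted average: (3/10)·(8) + (7/10)·(9) = 87/10.

87/10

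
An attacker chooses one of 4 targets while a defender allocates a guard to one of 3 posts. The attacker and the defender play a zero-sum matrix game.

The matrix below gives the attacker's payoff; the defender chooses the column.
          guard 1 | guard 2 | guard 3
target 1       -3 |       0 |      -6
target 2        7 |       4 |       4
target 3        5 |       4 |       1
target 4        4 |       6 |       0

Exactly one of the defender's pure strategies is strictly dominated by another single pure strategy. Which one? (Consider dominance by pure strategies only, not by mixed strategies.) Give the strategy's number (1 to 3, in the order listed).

1

The defender prefers columns that give the attacker less. Compare guard 1 with guard 3: -6 < -3, 4 < 7, 1 < 5, 0 < 4.
So guard 3 strictly dominates guard 1 for the defender; guard 1 is strictly dominated.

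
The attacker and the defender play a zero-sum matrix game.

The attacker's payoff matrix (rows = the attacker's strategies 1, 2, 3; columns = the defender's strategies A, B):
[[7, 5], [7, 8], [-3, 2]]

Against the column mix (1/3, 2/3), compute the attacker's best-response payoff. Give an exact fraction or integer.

23/3

1: (7)·(1/3) + (5)·(2/3) = 17/3.
2: (7)·(1/3) + (8)·(2/3) = 23/3.
3: (-3)·(1/3) + (2)·(2/3) = 1/3.
The best pure response is 2 with expected payoff 23/3.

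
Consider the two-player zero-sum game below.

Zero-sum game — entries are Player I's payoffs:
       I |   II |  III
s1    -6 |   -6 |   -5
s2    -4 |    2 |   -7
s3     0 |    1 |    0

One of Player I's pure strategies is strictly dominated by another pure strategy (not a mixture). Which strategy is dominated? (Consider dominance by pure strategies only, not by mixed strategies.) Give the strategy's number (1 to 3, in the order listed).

Compare s1 with s3: 0 > -6, 1 > -6, 0 > -5.
So s3 strictly dominates s1 for Player I; s1 is strictly dominated.

1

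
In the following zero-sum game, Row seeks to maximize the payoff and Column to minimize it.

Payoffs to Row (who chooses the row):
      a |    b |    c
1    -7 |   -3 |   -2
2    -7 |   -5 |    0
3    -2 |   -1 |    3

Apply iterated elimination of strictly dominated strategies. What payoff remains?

-2

Column b is strictly dominated by a for Column (-7<-3, -7<-5, -2<-1); eliminate b.
Row 1 is strictly dominated by row 3 (-2>-7, 3>-2); eliminate 1.
Row 2 is strictly dominated by row 3 (-2>-7, 3>0); eliminate 2.
Column c is strictly dominated by a for Column (-2<3); eliminate c.
Only (3, a) remains, with payoff -2.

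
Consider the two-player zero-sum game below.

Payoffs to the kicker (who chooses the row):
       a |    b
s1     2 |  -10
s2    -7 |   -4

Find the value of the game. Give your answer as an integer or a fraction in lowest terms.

-26/5

Row minima are -10 and -7, so the kicker's maximin is -7; column maxima are 2 and -4, so the goalkeeper's minimax is -4. These differ, so the equilibrium is in mixed strategies.
Let the kicker play s1 with probability p. The goalkeeper is indifferent when 2p − 7(1−p) = −10p − 4(1−p), giving p = 1/5.
Let the goalkeeper play a with probability q. The kicker is indifferent when 2q − 10(1−q) = −7q − 4(1−q), giving q = 2/5.
The value is 2·(2/5) + (-10)·(3/5) = -26/5.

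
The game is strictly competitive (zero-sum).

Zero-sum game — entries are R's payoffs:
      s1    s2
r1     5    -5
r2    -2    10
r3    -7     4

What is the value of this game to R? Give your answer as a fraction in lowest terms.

20/11

Row r3 is strictly dominated by row r2, so R never plays it.
The remaining 2×2 game on (r1, r2) × (s1, s2) has no saddle point. Let R play r1 with probability p; indifference gives 5p − 2(1−p) = −5p + 10(1−p), so p = 6/11.
Similarly C's optimal q on s1 is 15/22, and the value is 5·(15/22) + (-5)·(7/22) = 20/11.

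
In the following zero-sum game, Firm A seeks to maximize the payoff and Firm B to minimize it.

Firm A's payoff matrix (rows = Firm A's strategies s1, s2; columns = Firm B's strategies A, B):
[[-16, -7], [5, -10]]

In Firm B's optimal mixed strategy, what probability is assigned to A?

Row minima are -16 and -10, so Firm A's maximin is -10; column maxima are 5 and -7, so Firm B's minimax is -7. These differ, so the equilibrium is in mixed strategies.
Let Firm B play A with probability q. Firm A is indifferent when −16q − 7(1−q) = 5q − 10(1−q), giving q = 1/8.

1/8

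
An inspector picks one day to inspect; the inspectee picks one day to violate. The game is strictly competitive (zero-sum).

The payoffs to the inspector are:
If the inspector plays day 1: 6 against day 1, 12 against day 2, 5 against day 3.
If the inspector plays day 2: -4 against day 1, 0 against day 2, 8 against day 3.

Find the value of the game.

68/13

Column day 2 is strictly dominated by day 1 for the inspectee (it gives the inspector more in every row).
The remaining 2×2 game on (day 1, day 2) × (day 1, day 3) has no saddle point. Let the inspector play day 1 with probability p; indifference gives 6p − 4(1−p) = 5p + 8(1−p), so p = 12/13.
Similarly the inspectee's optimal q on day 1 is 3/13, and the value is 6·(3/13) + (5)·(10/13) = 68/13.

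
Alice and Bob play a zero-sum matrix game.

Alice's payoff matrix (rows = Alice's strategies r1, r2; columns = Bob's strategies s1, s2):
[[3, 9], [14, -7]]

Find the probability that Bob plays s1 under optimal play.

16/27

Row minima are 3 and -7, so Alice's maximin is 3; column maxima are 14 and 9, so Bob's minimax is 9. These differ, so the equilibrium is in mixed strategies.
Let Bob play s1 with probability q. Alice is indifferent when 3q + 9(1−q) = 14q − 7(1−q), giving q = 16/27.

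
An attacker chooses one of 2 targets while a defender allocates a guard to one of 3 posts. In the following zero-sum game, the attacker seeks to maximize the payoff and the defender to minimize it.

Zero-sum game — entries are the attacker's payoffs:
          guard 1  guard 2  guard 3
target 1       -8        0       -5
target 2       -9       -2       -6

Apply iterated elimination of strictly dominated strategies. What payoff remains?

Column guard 2 is strictly dominated by guard 1 for the defender (-8<0, -9<-2); eliminate guard 2.
Column guard 3 is strictly dominated by guard 1 for the defender (-8<-5, -9<-6); eliminate guard 3.
Row target 2 is strictly dominated by row target 1 (-8>-9); eliminate target 2.
Only (target 1, guard 1) remains, with payoff -8.

-8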